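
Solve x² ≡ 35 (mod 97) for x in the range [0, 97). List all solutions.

36, 61

97 ≡ 1 (mod 4), so we find a root by search.
Trying successive values, 36² = 1296 ≡ 35 (mod 97). The other root is 97 − 36 = 61.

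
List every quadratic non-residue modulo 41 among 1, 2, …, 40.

Square k = 1,…,20 (k and 41−k give the same square):
1²=1, 2²=4, 3²=9, 4²=16, 5²=25, 6²=36, 7²≡8, 8²≡23, 9²≡40, 10²≡18, 11²≡39, 12²≡21, 13²≡5, 14²≡32, 15²≡20, 16²≡10, 17²≡2, 18²≡37, 19²≡33, 20²≡31 (mod 41).
The residues are {1, 2, 4, 5, 8, 9, 10, 16, 18, 20, 21, 23, 25, 31, 32, 33, 36, 37, 39, 40}; the non-residues are the remaining 20 nonzero classes.

3 6 7 11 12 13 14 15 17 19 22 24 26 27 28 29 30 34 35 38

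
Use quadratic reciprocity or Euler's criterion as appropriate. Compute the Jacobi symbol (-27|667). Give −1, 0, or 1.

First reduce: -27 ≡ 640 (mod 667).
Pull out 2^7: since 667 ≡ 3 (mod 8), (2/667) = -1, so (2/667)^7 = -1.
Reciprocity: 5 ≡ 1 and 667 ≡ 3 (mod 4), so (5/667) = +(667/5).
Reduce top mod 5: now compute (2/5).
Pull out 2: since 5 ≡ 5 (mod 8), (2/5) = -1.
Reached (1/5) = 1. Collecting the sign flips along the way, the symbol is +1.

1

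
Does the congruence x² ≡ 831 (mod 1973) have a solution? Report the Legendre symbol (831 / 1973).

Reciprocity: 831 ≡ 3 and 1973 ≡ 1 (mod 4), so (831/1973) = +(1973/831).
Reduce top mod 831: now compute (311/831).
Reciprocity: 311 ≡ 3 and 831 ≡ 3 (mod 4), so (311/831) = −(831/311).
Reduce top mod 311: now compute (209/311).
Reciprocity: 209 ≡ 1 and 311 ≡ 3 (mod 4), so (209/311) = +(311/209).
Reduce top mod 209: now compute (102/209).
Pull out 2: since 209 ≡ 1 (mod 8), (2/209) = +1.
Reciprocity: 51 ≡ 3 and 209 ≡ 1 (mod 4), so (51/209) = +(209/51).
Reduce top mod 51: now compute (5/51).
Reciprocity: 5 ≡ 1 and 51 ≡ 3 (mod 4), so (5/51) = +(51/5).
Reduce top mod 5: now compute (1/5).
Reached (1/5) = 1. Collecting the sign flips along the way, the symbol is -1.

-1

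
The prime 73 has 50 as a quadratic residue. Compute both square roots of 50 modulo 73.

14, 59

73 ≡ 1 (mod 4), so we find a root by search.
Trying successive values, 14² = 196 ≡ 50 (mod 73). The other root is 73 − 14 = 59.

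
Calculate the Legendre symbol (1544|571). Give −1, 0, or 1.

First reduce: 1544 ≡ 402 (mod 571).
Pull out 2: since 571 ≡ 3 (mod 8), (2/571) = -1.
Reciprocity: 201 ≡ 1 and 571 ≡ 3 (mod 4), so (201/571) = +(571/201).
Reduce top mod 201: now compute (169/201).
Reciprocity: 169 ≡ 1 and 201 ≡ 1 (mod 4), so (169/201) = +(201/169).
Reduce top mod 169: now compute (32/169).
Pull out 2^5: since 169 ≡ 1 (mod 8), (2/169) = +1, so (2/169)^5 = +1.
Reached (1/169) = 1. Collecting the sign flips along the way, the symbol is -1.

-1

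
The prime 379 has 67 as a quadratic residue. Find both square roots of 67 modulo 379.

Since 379 ≡ 3 (mod 4), a square root of 67 is 67^((379+1)/4) = 67^95 mod 379.
Repeated squaring: 67^2≡320, 67^4≡70, 67^8≡352, 67^16≡350, 67^32≡83, 67^64≡67 (mod 379).
67^95 = 67^(64+16+8+4+2+1) ≡ 83 (mod 379).
Check: 83² = 6889 ≡ 67 (mod 379). The two roots are 83 and 296.

83, 296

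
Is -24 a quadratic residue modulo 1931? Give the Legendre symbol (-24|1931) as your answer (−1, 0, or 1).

1

First reduce: -24 ≡ 1907 (mod 1931).
Reciprocity: 1907 ≡ 3 and 1931 ≡ 3 (mod 4), so (1907/1931) = −(1931/1907).
Reduce top mod 1907: now compute (24/1907).
Pull out 2^3: since 1907 ≡ 3 (mod 8), (2/1907) = -1, so (2/1907)^3 = -1.
Reciprocity: 3 ≡ 3 and 1907 ≡ 3 (mod 4), so (3/1907) = −(1907/3).
Reduce top mod 3: now compute (2/3).
Pull out 2: since 3 ≡ 3 (mod 8), (2/3) = -1.
Reached (1/3) = 1. Collecting the sign flips along the way, the symbol is +1.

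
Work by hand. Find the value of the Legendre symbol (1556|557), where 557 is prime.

1

Euler's criterion: (1556/557) ≡ 442^278 (mod 557).
442^2 ≡ 414 (mod 557)
442^4 ≡ 397 (mod 557)
442^8 ≡ 535 (mod 557)
442^16 ≡ 484 (mod 557)
442^32 ≡ 316 (mod 557)
442^64 ≡ 153 (mod 557)
442^128 ≡ 15 (mod 557)
442^256 ≡ 225 (mod 557)
442^278 = 442^(256+16+4+2) ≡ 1 (mod 557).
Result is 1, so (1556/557) = 1.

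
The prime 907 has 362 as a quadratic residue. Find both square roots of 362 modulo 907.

Since 907 ≡ 3 (mod 4), a square root of 362 is 362^((907+1)/4) = 362^227 mod 907.
Repeated squaring: 362^2≡436, 362^4≡533, 362^8≡198, 362^16≡203, 362^32≡394, 362^64≡139, 362^128≡274 (mod 907).
362^227 = 362^(128+64+32+2+1) ≡ 315 (mod 907).
Check: 315² = 99225 ≡ 362 (mod 907). The two roots are 315 and 592.

315, 592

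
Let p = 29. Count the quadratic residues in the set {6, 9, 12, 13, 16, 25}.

5

(6/29) = +1 → QR.
(9/29) = +1 → QR.
(12/29) = -1 → non-residue.
(13/29) = +1 → QR.
(16/29) = +1 → QR.
(25/29) = +1 → QR.
Total quadratic residues among the 6: 5.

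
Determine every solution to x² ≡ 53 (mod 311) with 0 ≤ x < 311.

64, 247

Since 311 ≡ 3 (mod 4), a square root of 53 is 53^((311+1)/4) = 53^78 mod 311.
Repeated squaring: 53^2≡10, 53^4≡100, 53^8≡48, 53^16≡127, 53^32≡268, 53^64≡294 (mod 311).
53^78 = 53^(64+8+4+2) ≡ 64 (mod 311).
Check: 64² = 4096 ≡ 53 (mod 311). The two roots are 64 and 247.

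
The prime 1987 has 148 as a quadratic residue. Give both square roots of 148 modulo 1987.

723, 1264

Since 1987 ≡ 3 (mod 4), a square root of 148 is 148^((1987+1)/4) = 148^497 mod 1987.
Repeated squaring: 148^2≡47, 148^4≡222, 148^8≡1596, 148^16≡1869, 148^32≡15, 148^64≡225, 148^128≡950, 148^256≡402 (mod 1987).
148^497 = 148^(256+128+64+32+16+1) ≡ 1264 (mod 1987).
Check: 1264² = 1597696 ≡ 148 (mod 1987). The two roots are 723 and 1264.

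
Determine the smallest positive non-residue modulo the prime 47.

(2/47) = +1, so 2 is a residue.
(3/47) = +1, so 3 is a residue.
(4/47) = +1, so 4 is a residue.
(5/47) = −1, so 5 is the smallest positive non-residue mod 47.

5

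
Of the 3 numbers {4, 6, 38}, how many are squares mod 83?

(4/83) = +1 → QR.
(6/83) = -1 → non-residue.
(38/83) = +1 → QR.
Total quadratic residues among the 3: 2.

2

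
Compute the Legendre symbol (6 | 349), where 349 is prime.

Euler's criterion: (6/349) ≡ 6^174 (mod 349).
6^2 ≡ 36 (mod 349)
6^4 ≡ 249 (mod 349)
6^8 ≡ 228 (mod 349)
6^16 ≡ 332 (mod 349)
6^32 ≡ 289 (mod 349)
6^64 ≡ 110 (mod 349)
6^128 ≡ 234 (mod 349)
6^174 = 6^(128+32+8+4+2) ≡ 348 (mod 349).
Result is 348 ≡ −1, so (6/349) = −1.

-1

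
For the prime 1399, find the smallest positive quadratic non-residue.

3

(2/1399) = +1, so 2 is a residue.
(3/1399) = −1, so 3 is the smallest positive non-residue mod 1399.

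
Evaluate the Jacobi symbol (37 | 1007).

Reciprocity: 37 ≡ 1 and 1007 ≡ 3 (mod 4), so (37/1007) = +(1007/37).
Reduce top mod 37: now compute (8/37).
Pull out 2^3: since 37 ≡ 5 (mod 8), (2/37) = -1, so (2/37)^3 = -1.
Reached (1/37) = 1. Collecting the sign flips along the way, the symbol is -1.

-1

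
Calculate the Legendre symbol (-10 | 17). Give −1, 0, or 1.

-1

First reduce: -10 ≡ 7 (mod 17).
Reciprocity: 7 ≡ 3 and 17 ≡ 1 (mod 4), so (7/17) = +(17/7).
Reduce top mod 7: now compute (3/7).
Reciprocity: 3 ≡ 3 and 7 ≡ 3 (mod 4), so (3/7) = −(7/3).
Reduce top mod 3: now compute (1/3).
Reached (1/3) = 1. Collecting the sign flips along the way, the symbol is -1.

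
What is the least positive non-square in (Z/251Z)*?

(2/251) = −1, so 2 is the smallest positive non-residue mod 251.

2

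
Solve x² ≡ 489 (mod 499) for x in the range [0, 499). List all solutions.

143, 356

Since 499 ≡ 3 (mod 4), a square root of 489 is 489^((499+1)/4) = 489^125 mod 499.
Repeated squaring: 489^2≡100, 489^4≡20, 489^8≡400, 489^16≡320, 489^32≡105, 489^64≡47 (mod 499).
489^125 = 489^(64+32+16+8+4+1) ≡ 143 (mod 499).
Check: 143² = 20449 ≡ 489 (mod 499). The two roots are 143 and 356.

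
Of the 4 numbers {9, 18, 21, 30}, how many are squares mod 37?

3

(9/37) = +1 → QR.
(18/37) = -1 → non-residue.
(21/37) = +1 → QR.
(30/37) = +1 → QR.
Total quadratic residues among the 4: 3.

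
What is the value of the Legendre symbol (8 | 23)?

Pull out 2^3: since 23 ≡ 7 (mod 8), (2/23) = +1, so (2/23)^3 = +1.
Reached (1/23) = 1. Collecting the sign flips along the way, the symbol is +1.

1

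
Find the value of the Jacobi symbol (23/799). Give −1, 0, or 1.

Reciprocity: 23 ≡ 3 and 799 ≡ 3 (mod 4), so (23/799) = −(799/23).
Reduce top mod 23: now compute (17/23).
Reciprocity: 17 ≡ 1 and 23 ≡ 3 (mod 4), so (17/23) = +(23/17).
Reduce top mod 17: now compute (6/17).
Pull out 2: since 17 ≡ 1 (mod 8), (2/17) = +1.
Reciprocity: 3 ≡ 3 and 17 ≡ 1 (mod 4), so (3/17) = +(17/3).
Reduce top mod 3: now compute (2/3).
Pull out 2: since 3 ≡ 3 (mod 8), (2/3) = -1.
Reached (1/3) = 1. Collecting the sign flips along the way, the symbol is +1.

1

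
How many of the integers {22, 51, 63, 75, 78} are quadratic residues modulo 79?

2

(22/79) = +1 → QR.
(51/79) = +1 → QR.
(63/79) = -1 → non-residue.
(75/79) = -1 → non-residue.
(78/79) = -1 → non-residue.
Total quadratic residues among the 5: 2.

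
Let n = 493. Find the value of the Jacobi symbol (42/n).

Pull out 2: since 493 ≡ 5 (mod 8), (2/493) = -1.
Reciprocity: 21 ≡ 1 and 493 ≡ 1 (mod 4), so (21/493) = +(493/21).
Reduce top mod 21: now compute (10/21).
Pull out 2: since 21 ≡ 5 (mod 8), (2/21) = -1.
Reciprocity: 5 ≡ 1 and 21 ≡ 1 (mod 4), so (5/21) = +(21/5).
Reduce top mod 5: now compute (1/5).
Reached (1/5) = 1. Collecting the sign flips along the way, the symbol is +1.

1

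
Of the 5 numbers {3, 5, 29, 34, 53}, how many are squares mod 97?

(3/97) = +1 → QR.
(5/97) = -1 → non-residue.
(29/97) = -1 → non-residue.
(34/97) = -1 → non-residue.
(53/97) = +1 → QR.
Total quadratic residues among the 5: 2.

2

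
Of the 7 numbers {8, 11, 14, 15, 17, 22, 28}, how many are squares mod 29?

2

(8/29) = -1 → non-residue.
(11/29) = -1 → non-residue.
(14/29) = -1 → non-residue.
(15/29) = -1 → non-residue.
(17/29) = -1 → non-residue.
(22/29) = +1 → QR.
(28/29) = +1 → QR.
Total quadratic residues among the 7: 2.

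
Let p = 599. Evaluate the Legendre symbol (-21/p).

First reduce: -21 ≡ 578 (mod 599).
Pull out 2: since 599 ≡ 7 (mod 8), (2/599) = +1.
Reciprocity: 289 ≡ 1 and 599 ≡ 3 (mod 4), so (289/599) = +(599/289).
Reduce top mod 289: now compute (21/289).
Reciprocity: 21 ≡ 1 and 289 ≡ 1 (mod 4), so (21/289) = +(289/21).
Reduce top mod 21: now compute (16/21).
Pull out 2^4: since 21 ≡ 5 (mod 8), (2/21) = -1, so (2/21)^4 = +1.
Reached (1/21) = 1. Collecting the sign flips along the way, the symbol is +1.

1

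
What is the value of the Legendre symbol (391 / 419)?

Reciprocity: 391 ≡ 3 and 419 ≡ 3 (mod 4), so (391/419) = −(419/391).
Reduce top mod 391: now compute (28/391).
Pull out 2^2: since 391 ≡ 7 (mod 8), (2/391) = +1, so (2/391)^2 = +1.
Reciprocity: 7 ≡ 3 and 391 ≡ 3 (mod 4), so (7/391) = −(391/7).
Reduce top mod 7: now compute (6/7).
Pull out 2: since 7 ≡ 7 (mod 8), (2/7) = +1.
Reciprocity: 3 ≡ 3 and 7 ≡ 3 (mod 4), so (3/7) = −(7/3).
Reduce top mod 3: now compute (1/3).
Reached (1/3) = 1. Collecting the sign flips along the way, the symbol is -1.

-1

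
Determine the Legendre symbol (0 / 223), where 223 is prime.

Top reduces to 0: gcd > 1, so the symbol is 0.

0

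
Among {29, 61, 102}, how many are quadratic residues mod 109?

3

(29/109) = +1 → QR.
(61/109) = +1 → QR.
(102/109) = +1 → QR.
Total quadratic residues among the 3: 3.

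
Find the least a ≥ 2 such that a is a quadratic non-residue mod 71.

7

(2/71) = +1, so 2 is a residue.
(3/71) = +1, so 3 is a residue.
(4/71) = +1, so 4 is a residue.
(5/71) = +1, so 5 is a residue.
(6/71) = +1, so 6 is a residue.
(7/71) = −1, so 7 is the smallest positive non-residue mod 71.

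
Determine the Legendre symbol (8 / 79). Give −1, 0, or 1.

1

Pull out 2^3: since 79 ≡ 7 (mod 8), (2/79) = +1, so (2/79)^3 = +1.
Reached (1/79) = 1. Collecting the sign flips along the way, the symbol is +1.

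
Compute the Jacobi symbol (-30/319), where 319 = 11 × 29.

First reduce: -30 ≡ 289 (mod 319).
Reciprocity: 289 ≡ 1 and 319 ≡ 3 (mod 4), so (289/319) = +(319/289).
Reduce top mod 289: now compute (30/289).
Pull out 2: since 289 ≡ 1 (mod 8), (2/289) = +1.
Reciprocity: 15 ≡ 3 and 289 ≡ 1 (mod 4), so (15/289) = +(289/15).
Reduce top mod 15: now compute (4/15).
Pull out 2^2: since 15 ≡ 7 (mod 8), (2/15) = +1, so (2/15)^2 = +1.
Reached (1/15) = 1. Collecting the sign flips along the way, the symbol is +1.

1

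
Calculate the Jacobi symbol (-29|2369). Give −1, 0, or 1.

First reduce: -29 ≡ 2340 (mod 2369).
Pull out 2^2: since 2369 ≡ 1 (mod 8), (2/2369) = +1, so (2/2369)^2 = +1.
Reciprocity: 585 ≡ 1 and 2369 ≡ 1 (mod 4), so (585/2369) = +(2369/585).
Reduce top mod 585: now compute (29/585).
Reciprocity: 29 ≡ 1 and 585 ≡ 1 (mod 4), so (29/585) = +(585/29).
Reduce top mod 29: now compute (5/29).
Reciprocity: 5 ≡ 1 and 29 ≡ 1 (mod 4), so (5/29) = +(29/5).
Reduce top mod 5: now compute (4/5).
Pull out 2^2: since 5 ≡ 5 (mod 8), (2/5) = -1, so (2/5)^2 = +1.
Reached (1/5) = 1. Collecting the sign flips along the way, the symbol is +1.

1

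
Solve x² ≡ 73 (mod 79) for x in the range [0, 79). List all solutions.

28, 51

Since 79 ≡ 3 (mod 4), a square root of 73 is 73^((79+1)/4) = 73^20 mod 79.
Repeated squaring: 73^2≡36, 73^4≡32, 73^8≡76, 73^16≡9 (mod 79).
73^20 = 73^(16+4) ≡ 51 (mod 79).
Check: 51² = 2601 ≡ 73 (mod 79). The two roots are 28 and 51.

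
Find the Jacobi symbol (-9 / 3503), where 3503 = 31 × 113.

-1

First reduce: -9 ≡ 3494 (mod 3503).
Pull out 2: since 3503 ≡ 7 (mod 8), (2/3503) = +1.
Reciprocity: 1747 ≡ 3 and 3503 ≡ 3 (mod 4), so (1747/3503) = −(3503/1747).
Reduce top mod 1747: now compute (9/1747).
Reciprocity: 9 ≡ 1 and 1747 ≡ 3 (mod 4), so (9/1747) = +(1747/9).
Reduce top mod 9: now compute (1/9).
Reached (1/9) = 1. Collecting the sign flips along the way, the symbol is -1.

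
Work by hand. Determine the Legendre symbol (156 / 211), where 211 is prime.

Pull out 2^2: since 211 ≡ 3 (mod 8), (2/211) = -1, so (2/211)^2 = +1.
Reciprocity: 39 ≡ 3 and 211 ≡ 3 (mod 4), so (39/211) = −(211/39).
Reduce top mod 39: now compute (16/39).
Pull out 2^4: since 39 ≡ 7 (mod 8), (2/39) = +1, so (2/39)^4 = +1.
Reached (1/39) = 1. Collecting the sign flips along the way, the symbol is -1.

-1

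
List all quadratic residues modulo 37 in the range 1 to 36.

1,3,4,7,9,10,11,12,16,21,25,26,27,28,30,33,34,36

Square k = 1,…,18 (k and 37−k give the same square):
1²=1, 2²=4, 3²=9, 4²=16, 5²=25, 6²=36, 7²≡12, 8²≡27, 9²≡7, 10²≡26, 11²≡10, 12²≡33, 13²≡21, 14²≡11, 15²≡3, 16²≡34, 17²≡30, 18²≡28 (mod 37).
So the quadratic residues mod 37 are {1, 3, 4, 7, 9, 10, 11, 12, 16, 21, 25, 26, 27, 28, 30, 33, 34, 36}.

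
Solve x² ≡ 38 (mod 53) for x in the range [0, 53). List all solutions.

12, 41

53 ≡ 1 (mod 4), so we find a root by search.
Trying successive values, 12² = 144 ≡ 38 (mod 53). The other root is 53 − 12 = 41.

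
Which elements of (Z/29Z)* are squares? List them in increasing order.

Square k = 1,…,14 (k and 29−k give the same square):
1²=1, 2²=4, 3²=9, 4²=16, 5²=25, 6²≡7, 7²≡20, 8²≡6, 9²≡23, 10²≡13, 11²≡5, 12²≡28, 13²≡24, 14²≡22 (mod 29).
So the quadratic residues mod 29 are {1, 4, 5, 6, 7, 9, 13, 16, 20, 22, 23, 24, 25, 28}.

1 4 5 6 7 9 13 16 20 22 23 24 25 28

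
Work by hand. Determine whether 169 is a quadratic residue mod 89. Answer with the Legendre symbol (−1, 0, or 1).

Euler's criterion: (169/89) ≡ 80^44 (mod 89).
80^2 ≡ 81 (mod 89)
80^4 ≡ 64 (mod 89)
80^8 ≡ 2 (mod 89)
80^16 ≡ 4 (mod 89)
80^32 ≡ 16 (mod 89)
80^44 = 80^(32+8+4) ≡ 1 (mod 89).
Result is 1, so (169/89) = 1.

1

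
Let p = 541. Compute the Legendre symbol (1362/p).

-1

First reduce: 1362 ≡ 280 (mod 541).
Pull out 2^3: since 541 ≡ 5 (mod 8), (2/541) = -1, so (2/541)^3 = -1.
Reciprocity: 35 ≡ 3 and 541 ≡ 1 (mod 4), so (35/541) = +(541/35).
Reduce top mod 35: now compute (16/35).
Pull out 2^4: since 35 ≡ 3 (mod 8), (2/35) = -1, so (2/35)^4 = +1.
Reached (1/35) = 1. Collecting the sign flips along the way, the symbol is -1.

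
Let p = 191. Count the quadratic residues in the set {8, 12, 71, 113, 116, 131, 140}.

(8/191) = +1 → QR.
(12/191) = +1 → QR.
(71/191) = -1 → non-residue.
(113/191) = -1 → non-residue.
(116/191) = -1 → non-residue.
(131/191) = -1 → non-residue.
(140/191) = -1 → non-residue.
Total quadratic residues among the 7: 2.

2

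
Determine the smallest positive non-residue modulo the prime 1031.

(2/1031) = +1, so 2 is a residue.
(3/1031) = +1, so 3 is a residue.
(4/1031) = +1, so 4 is a residue.
(5/1031) = +1, so 5 is a residue.
(6/1031) = +1, so 6 is a residue.
(7/1031) = −1, so 7 is the smallest positive non-residue mod 1031.

7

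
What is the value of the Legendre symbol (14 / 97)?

-1

Euler's criterion: (14/97) ≡ 14^48 (mod 97).
14^2 ≡ 2 (mod 97)
14^4 ≡ 4 (mod 97)
14^8 ≡ 16 (mod 97)
14^16 ≡ 62 (mod 97)
14^32 ≡ 61 (mod 97)
14^48 = 14^(32+16) ≡ 96 (mod 97).
Result is 96 ≡ −1, so (14/97) = −1.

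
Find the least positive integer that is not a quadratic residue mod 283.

(2/283) = −1, so 2 is the smallest positive non-residue mod 283.

2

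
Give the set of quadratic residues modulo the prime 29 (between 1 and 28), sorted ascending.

1,4,5,6,7,9,13,16,20,22,23,24,25,28

Square k = 1,…,14 (k and 29−k give the same square):
1²=1, 2²=4, 3²=9, 4²=16, 5²=25, 6²≡7, 7²≡20, 8²≡6, 9²≡23, 10²≡13, 11²≡5, 12²≡28, 13²≡24, 14²≡22 (mod 29).
So the quadratic residues mod 29 are {1, 4, 5, 6, 7, 9, 13, 16, 20, 22, 23, 24, 25, 28}.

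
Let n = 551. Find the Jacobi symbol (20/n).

1

Pull out 2^2: since 551 ≡ 7 (mod 8), (2/551) = +1, so (2/551)^2 = +1.
Reciprocity: 5 ≡ 1 and 551 ≡ 3 (mod 4), so (5/551) = +(551/5).
Reduce top mod 5: now compute (1/5).
Reached (1/5) = 1. Collecting the sign flips along the way, the symbol is +1.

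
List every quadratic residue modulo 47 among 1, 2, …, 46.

Square k = 1,…,23 (k and 47−k give the same square):
1²=1, 2²=4, 3²=9, 4²=16, 5²=25, 6²=36, 7²≡2, 8²≡17, 9²≡34, 10²≡6, 11²≡27, 12²≡3, 13²≡28, 14²≡8, 15²≡37, 16²≡21, 17²≡7, 18²≡42, 19²≡32, 20²≡24, 21²≡18, 22²≡14, 23²≡12 (mod 47).
So the quadratic residues mod 47 are {1, 2, 3, 4, 6, 7, 8, 9, 12, 14, 16, 17, 18, 21, 24, 25, 27, 28, 32, 34, 36, 37, 42}.

1 2 3 4 6 7 8 9 12 14 16 17 18 21 24 25 27 28 32 34 36 37 42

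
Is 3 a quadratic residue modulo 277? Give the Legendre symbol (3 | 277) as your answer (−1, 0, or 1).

1

Euler's criterion: (3/277) ≡ 3^138 (mod 277).
3^2 ≡ 9 (mod 277)
3^4 ≡ 81 (mod 277)
3^8 ≡ 190 (mod 277)
3^16 ≡ 90 (mod 277)
3^32 ≡ 67 (mod 277)
3^64 ≡ 57 (mod 277)
3^128 ≡ 202 (mod 277)
3^138 = 3^(128+8+2) ≡ 1 (mod 277).
Result is 1, so (3/277) = 1.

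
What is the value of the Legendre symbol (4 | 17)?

1

Pull out 2^2: since 17 ≡ 1 (mod 8), (2/17) = +1, so (2/17)^2 = +1.
Reached (1/17) = 1. Collecting the sign flips along the way, the symbol is +1.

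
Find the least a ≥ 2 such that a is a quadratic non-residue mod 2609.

(2/2609) = +1, so 2 is a residue.
(3/2609) = −1, so 3 is the smallest positive non-residue mod 2609.

3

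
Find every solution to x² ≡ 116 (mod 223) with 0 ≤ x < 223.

89, 134

Since 223 ≡ 3 (mod 4), a square root of 116 is 116^((223+1)/4) = 116^56 mod 223.
Repeated squaring: 116^2≡76, 116^4≡201, 116^8≡38, 116^16≡106, 116^32≡86 (mod 223).
116^56 = 116^(32+16+8) ≡ 89 (mod 223).
Check: 89² = 7921 ≡ 116 (mod 223). The two roots are 89 and 134.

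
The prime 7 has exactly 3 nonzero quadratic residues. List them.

Square k = 1,…,3 (k and 7−k give the same square):
1²=1, 2²=4, 3²≡2 (mod 7).
So the quadratic residues mod 7 are {1, 2, 4}.

1, 2, 4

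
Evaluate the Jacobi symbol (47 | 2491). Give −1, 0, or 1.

0

Reciprocity: 47 ≡ 3 and 2491 ≡ 3 (mod 4), so (47/2491) = −(2491/47).
Reduce top mod 47: now compute (0/47).
Top reduces to 0: gcd > 1, so the symbol is 0.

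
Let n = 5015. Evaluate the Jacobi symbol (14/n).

1

Pull out 2: since 5015 ≡ 7 (mod 8), (2/5015) = +1.
Reciprocity: 7 ≡ 3 and 5015 ≡ 3 (mod 4), so (7/5015) = −(5015/7).
Reduce top mod 7: now compute (3/7).
Reciprocity: 3 ≡ 3 and 7 ≡ 3 (mod 4), so (3/7) = −(7/3).
Reduce top mod 3: now compute (1/3).
Reached (1/3) = 1. Collecting the sign flips along the way, the symbol is +1.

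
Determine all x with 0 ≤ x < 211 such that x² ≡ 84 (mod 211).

Since 211 ≡ 3 (mod 4), a square root of 84 is 84^((211+1)/4) = 84^53 mod 211.
Repeated squaring: 84^2≡93, 84^4≡209, 84^8≡4, 84^16≡16, 84^32≡45 (mod 211).
84^53 = 84^(32+16+4+1) ≡ 154 (mod 211).
Check: 154² = 23716 ≡ 84 (mod 211). The two roots are 57 and 154.

57, 154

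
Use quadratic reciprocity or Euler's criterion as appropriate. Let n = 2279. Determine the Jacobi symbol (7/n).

Reciprocity: 7 ≡ 3 and 2279 ≡ 3 (mod 4), so (7/2279) = −(2279/7).
Reduce top mod 7: now compute (4/7).
Pull out 2^2: since 7 ≡ 7 (mod 8), (2/7) = +1, so (2/7)^2 = +1.
Reached (1/7) = 1. Collecting the sign flips along the way, the symbol is -1.

-1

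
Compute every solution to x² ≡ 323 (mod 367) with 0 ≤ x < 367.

147, 220

Since 367 ≡ 3 (mod 4), a square root of 323 is 323^((367+1)/4) = 323^92 mod 367.
Repeated squaring: 323^2≡101, 323^4≡292, 323^8≡120, 323^16≡87, 323^32≡229, 323^64≡327 (mod 367).
323^92 = 323^(64+16+8+4) ≡ 220 (mod 367).
Check: 220² = 48400 ≡ 323 (mod 367). The two roots are 147 and 220.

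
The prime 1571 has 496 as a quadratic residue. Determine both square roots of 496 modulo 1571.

395, 1176

Since 1571 ≡ 3 (mod 4), a square root of 496 is 496^((1571+1)/4) = 496^393 mod 1571.
Repeated squaring: 496^2≡940, 496^4≡698, 496^8≡194, 496^16≡1503, 496^32≡1482, 496^64≡66, 496^128≡1214, 496^256≡198 (mod 1571).
496^393 = 496^(256+128+8+1) ≡ 395 (mod 1571).
Check: 395² = 156025 ≡ 496 (mod 1571). The two roots are 395 and 1176.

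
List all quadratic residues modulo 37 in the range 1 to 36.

Square k = 1,…,18 (k and 37−k give the same square):
1²=1, 2²=4, 3²=9, 4²=16, 5²=25, 6²=36, 7²≡12, 8²≡27, 9²≡7, 10²≡26, 11²≡10, 12²≡33, 13²≡21, 14²≡11, 15²≡3, 16²≡34, 17²≡30, 18²≡28 (mod 37).
So the quadratic residues mod 37 are {1, 3, 4, 7, 9, 10, 11, 12, 16, 21, 25, 26, 27, 28, 30, 33, 34, 36}.

1 3 4 7 9 10 11 12 16 21 25 26 27 28 30 33 34 36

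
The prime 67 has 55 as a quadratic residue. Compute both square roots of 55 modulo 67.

16, 51

Since 67 ≡ 3 (mod 4), a square root of 55 is 55^((67+1)/4) = 55^17 mod 67.
Repeated squaring: 55^2≡10, 55^4≡33, 55^8≡17, 55^16≡21 (mod 67).
55^17 = 55^(16+1) ≡ 16 (mod 67).
Check: 16² = 256 ≡ 55 (mod 67). The two roots are 16 and 51.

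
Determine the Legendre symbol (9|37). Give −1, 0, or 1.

1

Reciprocity: 9 ≡ 1 and 37 ≡ 1 (mod 4), so (9/37) = +(37/9).
Reduce top mod 9: now compute (1/9).
Reached (1/9) = 1. Collecting the sign flips along the way, the symbol is +1.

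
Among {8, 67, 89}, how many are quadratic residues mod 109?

1

(8/109) = -1 → non-residue.
(67/109) = -1 → non-residue.
(89/109) = +1 → QR.
Total quadratic residues among the 3: 1.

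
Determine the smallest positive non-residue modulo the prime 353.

(2/353) = +1, so 2 is a residue.
(3/353) = −1, so 3 is the smallest positive non-residue mod 353.

3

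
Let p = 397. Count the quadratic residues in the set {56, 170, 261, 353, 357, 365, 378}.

5

(56/397) = +1 → QR.
(170/397) = -1 → non-residue.
(261/397) = +1 → QR.
(353/397) = +1 → QR.
(357/397) = +1 → QR.
(365/397) = -1 → non-residue.
(378/397) = +1 → QR.
Total quadratic residues among the 7: 5.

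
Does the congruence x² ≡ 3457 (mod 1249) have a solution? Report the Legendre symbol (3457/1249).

First reduce: 3457 ≡ 959 (mod 1249).
Reciprocity: 959 ≡ 3 and 1249 ≡ 1 (mod 4), so (959/1249) = +(1249/959).
Reduce top mod 959: now compute (290/959).
Pull out 2: since 959 ≡ 7 (mod 8), (2/959) = +1.
Reciprocity: 145 ≡ 1 and 959 ≡ 3 (mod 4), so (145/959) = +(959/145).
Reduce top mod 145: now compute (89/145).
Reciprocity: 89 ≡ 1 and 145 ≡ 1 (mod 4), so (89/145) = +(145/89).
Reduce top mod 89: now compute (56/89).
Pull out 2^3: since 89 ≡ 1 (mod 8), (2/89) = +1, so (2/89)^3 = +1.
Reciprocity: 7 ≡ 3 and 89 ≡ 1 (mod 4), so (7/89) = +(89/7).
Reduce top mod 7: now compute (5/7).
Reciprocity: 5 ≡ 1 and 7 ≡ 3 (mod 4), so (5/7) = +(7/5).
Reduce top mod 5: now compute (2/5).
Pull out 2: since 5 ≡ 5 (mod 8), (2/5) = -1.
Reached (1/5) = 1. Collecting the sign flips along the way, the symbol is -1.

-1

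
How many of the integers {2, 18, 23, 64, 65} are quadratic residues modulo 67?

3

(2/67) = -1 → non-residue.
(18/67) = -1 → non-residue.
(23/67) = +1 → QR.
(64/67) = +1 → QR.
(65/67) = +1 → QR.
Total quadratic residues among the 5: 3.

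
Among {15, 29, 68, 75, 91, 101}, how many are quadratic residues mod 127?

2

(15/127) = +1 → QR.
(29/127) = -1 → non-residue.
(68/127) = +1 → QR.
(75/127) = -1 → non-residue.
(91/127) = -1 → non-residue.
(101/127) = -1 → non-residue.
Total quadratic residues among the 6: 2.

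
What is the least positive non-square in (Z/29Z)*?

(2/29) = −1, so 2 is the smallest positive non-residue mod 29.

2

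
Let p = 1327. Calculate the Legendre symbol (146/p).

Pull out 2: since 1327 ≡ 7 (mod 8), (2/1327) = +1.
Reciprocity: 73 ≡ 1 and 1327 ≡ 3 (mod 4), so (73/1327) = +(1327/73).
Reduce top mod 73: now compute (13/73).
Reciprocity: 13 ≡ 1 and 73 ≡ 1 (mod 4), so (13/73) = +(73/13).
Reduce top mod 13: now compute (8/13).
Pull out 2^3: since 13 ≡ 5 (mod 8), (2/13) = -1, so (2/13)^3 = -1.
Reached (1/13) = 1. Collecting the sign flips along the way, the symbol is -1.

-1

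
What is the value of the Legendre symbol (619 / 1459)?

Reciprocity: 619 ≡ 3 and 1459 ≡ 3 (mod 4), so (619/1459) = −(1459/619).
Reduce top mod 619: now compute (221/619).
Reciprocity: 221 ≡ 1 and 619 ≡ 3 (mod 4), so (221/619) = +(619/221).
Reduce top mod 221: now compute (177/221).
Reciprocity: 177 ≡ 1 and 221 ≡ 1 (mod 4), so (177/221) = +(221/177).
Reduce top mod 177: now compute (44/177).
Pull out 2^2: since 177 ≡ 1 (mod 8), (2/177) = +1, so (2/177)^2 = +1.
Reciprocity: 11 ≡ 3 and 177 ≡ 1 (mod 4), so (11/177) = +(177/11).
Reduce top mod 11: now compute (1/11).
Reached (1/11) = 1. Collecting the sign flips along the way, the symbol is -1.

-1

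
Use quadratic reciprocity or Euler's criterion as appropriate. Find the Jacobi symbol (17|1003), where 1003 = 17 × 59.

Reciprocity: 17 ≡ 1 and 1003 ≡ 3 (mod 4), so (17/1003) = +(1003/17).
Reduce top mod 17: now compute (0/17).
Top reduces to 0: gcd > 1, so the symbol is 0.

0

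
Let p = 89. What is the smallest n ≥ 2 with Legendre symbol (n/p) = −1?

3

(2/89) = +1, so 2 is a residue.
(3/89) = −1, so 3 is the smallest positive non-residue mod 89.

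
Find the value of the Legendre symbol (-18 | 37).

-1

First reduce: -18 ≡ 19 (mod 37).
Reciprocity: 19 ≡ 3 and 37 ≡ 1 (mod 4), so (19/37) = +(37/19).
Reduce top mod 19: now compute (18/19).
Pull out 2: since 19 ≡ 3 (mod 8), (2/19) = -1.
Reciprocity: 9 ≡ 1 and 19 ≡ 3 (mod 4), so (9/19) = +(19/9).
Reduce top mod 9: now compute (1/9).
Reached (1/9) = 1. Collecting the sign flips along the way, the symbol is -1.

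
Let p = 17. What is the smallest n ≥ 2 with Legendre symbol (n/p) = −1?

(2/17) = +1, so 2 is a residue.
(3/17) = −1, so 3 is the smallest positive non-residue mod 17.

3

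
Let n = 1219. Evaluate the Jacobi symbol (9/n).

Reciprocity: 9 ≡ 1 and 1219 ≡ 3 (mod 4), so (9/1219) = +(1219/9).
Reduce top mod 9: now compute (4/9).
Pull out 2^2: since 9 ≡ 1 (mod 8), (2/9) = +1, so (2/9)^2 = +1.
Reached (1/9) = 1. Collecting the sign flips along the way, the symbol is +1.

1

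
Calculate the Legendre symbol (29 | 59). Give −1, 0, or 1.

1

Euler's criterion: (29/59) ≡ 29^29 (mod 59).
29^2 ≡ 15 (mod 59)
29^4 ≡ 48 (mod 59)
29^8 ≡ 3 (mod 59)
29^16 ≡ 9 (mod 59)
29^29 = 29^(16+8+4+1) ≡ 1 (mod 59).
Result is 1, so (29/59) = 1.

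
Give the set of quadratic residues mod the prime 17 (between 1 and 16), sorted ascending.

Square k = 1,…,8 (k and 17−k give the same square):
1²=1, 2²=4, 3²=9, 4²=16, 5²≡8, 6²≡2, 7²≡15, 8²≡13 (mod 17).
So the quadratic residues mod 17 are {1, 2, 4, 8, 9, 13, 15, 16}.

1,2,4,8,9,13,15,16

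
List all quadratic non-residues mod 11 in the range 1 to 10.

2, 6, 7, 8, 10

Square k = 1,…,5 (k and 11−k give the same square):
1²=1, 2²=4, 3²=9, 4²≡5, 5²≡3 (mod 11).
The residues are {1, 3, 4, 5, 9}; the non-residues are the remaining 5 nonzero classes.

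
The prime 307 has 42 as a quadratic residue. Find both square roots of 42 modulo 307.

Since 307 ≡ 3 (mod 4), a square root of 42 is 42^((307+1)/4) = 42^77 mod 307.
Repeated squaring: 42^2≡229, 42^4≡251, 42^8≡66, 42^16≡58, 42^32≡294, 42^64≡169 (mod 307).
42^77 = 42^(64+8+4+1) ≡ 170 (mod 307).
Check: 170² = 28900 ≡ 42 (mod 307). The two roots are 137 and 170.

137, 170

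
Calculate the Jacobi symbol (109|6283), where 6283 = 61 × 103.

Reciprocity: 109 ≡ 1 and 6283 ≡ 3 (mod 4), so (109/6283) = +(6283/109).
Reduce top mod 109: now compute (70/109).
Pull out 2: since 109 ≡ 5 (mod 8), (2/109) = -1.
Reciprocity: 35 ≡ 3 and 109 ≡ 1 (mod 4), so (35/109) = +(109/35).
Reduce top mod 35: now compute (4/35).
Pull out 2^2: since 35 ≡ 3 (mod 8), (2/35) = -1, so (2/35)^2 = +1.
Reached (1/35) = 1. Collecting the sign flips along the way, the symbol is -1.

-1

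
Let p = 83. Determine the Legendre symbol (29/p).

Reciprocity: 29 ≡ 1 and 83 ≡ 3 (mod 4), so (29/83) = +(83/29).
Reduce top mod 29: now compute (25/29).
Reciprocity: 25 ≡ 1 and 29 ≡ 1 (mod 4), so (25/29) = +(29/25).
Reduce top mod 25: now compute (4/25).
Pull out 2^2: since 25 ≡ 1 (mod 8), (2/25) = +1, so (2/25)^2 = +1.
Reached (1/25) = 1. Collecting the sign flips along the way, the symbol is +1.

1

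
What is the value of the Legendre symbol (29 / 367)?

-1

Reciprocity: 29 ≡ 1 and 367 ≡ 3 (mod 4), so (29/367) = +(367/29).
Reduce top mod 29: now compute (19/29).
Reciprocity: 19 ≡ 3 and 29 ≡ 1 (mod 4), so (19/29) = +(29/19).
Reduce top mod 19: now compute (10/19).
Pull out 2: since 19 ≡ 3 (mod 8), (2/19) = -1.
Reciprocity: 5 ≡ 1 and 19 ≡ 3 (mod 4), so (5/19) = +(19/5).
Reduce top mod 5: now compute (4/5).
Pull out 2^2: since 5 ≡ 5 (mod 8), (2/5) = -1, so (2/5)^2 = +1.
Reached (1/5) = 1. Collecting the sign flips along the way, the symbol is -1.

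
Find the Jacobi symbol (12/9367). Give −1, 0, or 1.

-1

Pull out 2^2: since 9367 ≡ 7 (mod 8), (2/9367) = +1, so (2/9367)^2 = +1.
Reciprocity: 3 ≡ 3 and 9367 ≡ 3 (mod 4), so (3/9367) = −(9367/3).
Reduce top mod 3: now compute (1/3).
Reached (1/3) = 1. Collecting the sign flips along the way, the symbol is -1.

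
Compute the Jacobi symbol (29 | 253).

Reciprocity: 29 ≡ 1 and 253 ≡ 1 (mod 4), so (29/253) = +(253/29).
Reduce top mod 29: now compute (21/29).
Reciprocity: 21 ≡ 1 and 29 ≡ 1 (mod 4), so (21/29) = +(29/21).
Reduce top mod 21: now compute (8/21).
Pull out 2^3: since 21 ≡ 5 (mod 8), (2/21) = -1, so (2/21)^3 = -1.
Reached (1/21) = 1. Collecting the sign flips along the way, the symbol is -1.

-1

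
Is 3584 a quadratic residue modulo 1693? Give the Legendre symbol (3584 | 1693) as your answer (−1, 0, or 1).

1

First reduce: 3584 ≡ 198 (mod 1693).
Pull out 2: since 1693 ≡ 5 (mod 8), (2/1693) = -1.
Reciprocity: 99 ≡ 3 and 1693 ≡ 1 (mod 4), so (99/1693) = +(1693/99).
Reduce top mod 99: now compute (10/99).
Pull out 2: since 99 ≡ 3 (mod 8), (2/99) = -1.
Reciprocity: 5 ≡ 1 and 99 ≡ 3 (mod 4), so (5/99) = +(99/5).
Reduce top mod 5: now compute (4/5).
Pull out 2^2: since 5 ≡ 5 (mod 8), (2/5) = -1, so (2/5)^2 = +1.
Reached (1/5) = 1. Collecting the sign flips along the way, the symbol is +1.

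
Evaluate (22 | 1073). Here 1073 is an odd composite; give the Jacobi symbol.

-1

Pull out 2: since 1073 ≡ 1 (mod 8), (2/1073) = +1.
Reciprocity: 11 ≡ 3 and 1073 ≡ 1 (mod 4), so (11/1073) = +(1073/11).
Reduce top mod 11: now compute (6/11).
Pull out 2: since 11 ≡ 3 (mod 8), (2/11) = -1.
Reciprocity: 3 ≡ 3 and 11 ≡ 3 (mod 4), so (3/11) = −(11/3).
Reduce top mod 3: now compute (2/3).
Pull out 2: since 3 ≡ 3 (mod 8), (2/3) = -1.
Reached (1/3) = 1. Collecting the sign flips along the way, the symbol is -1.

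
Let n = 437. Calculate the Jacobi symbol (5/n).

-1

Reciprocity: 5 ≡ 1 and 437 ≡ 1 (mod 4), so (5/437) = +(437/5).
Reduce top mod 5: now compute (2/5).
Pull out 2: since 5 ≡ 5 (mod 8), (2/5) = -1.
Reached (1/5) = 1. Collecting the sign flips along the way, the symbol is -1.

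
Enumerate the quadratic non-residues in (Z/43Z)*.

Square k = 1,…,21 (k and 43−k give the same square):
1²=1, 2²=4, 3²=9, 4²=16, 5²=25, 6²=36, 7²≡6, 8²≡21, 9²≡38, 10²≡14, 11²≡35, 12²≡15, 13²≡40, 14²≡24, 15²≡10, 16²≡41, 17²≡31, 18²≡23, 19²≡17, 20²≡13, 21²≡11 (mod 43).
The residues are {1, 4, 6, 9, 10, 11, 13, 14, 15, 16, 17, 21, 23, 24, 25, 31, 35, 36, 38, 40, 41}; the non-residues are the remaining 21 nonzero classes.

2 3 5 7 8 12 18 19 20 22 26 27 28 29 30 32 33 34 37 39 42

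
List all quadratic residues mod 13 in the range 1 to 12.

Square k = 1,…,6 (k and 13−k give the same square):
1²=1, 2²=4, 3²=9, 4²≡3, 5²≡12, 6²≡10 (mod 13).
So the quadratic residues mod 13 are {1, 3, 4, 9, 10, 12}.

1 3 4 9 10 12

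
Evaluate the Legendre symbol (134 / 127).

Euler's criterion: (134/127) ≡ 7^63 (mod 127).
7^2 ≡ 49 (mod 127)
7^4 ≡ 115 (mod 127)
7^8 ≡ 17 (mod 127)
7^16 ≡ 35 (mod 127)
7^32 ≡ 82 (mod 127)
7^63 = 7^(32+16+8+4+2+1) ≡ 126 (mod 127).
Result is 126 ≡ −1, so (134/127) = −1.

-1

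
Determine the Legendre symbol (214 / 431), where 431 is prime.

Pull out 2: since 431 ≡ 7 (mod 8), (2/431) = +1.
Reciprocity: 107 ≡ 3 and 431 ≡ 3 (mod 4), so (107/431) = −(431/107).
Reduce top mod 107: now compute (3/107).
Reciprocity: 3 ≡ 3 and 107 ≡ 3 (mod 4), so (3/107) = −(107/3).
Reduce top mod 3: now compute (2/3).
Pull out 2: since 3 ≡ 3 (mod 8), (2/3) = -1.
Reached (1/3) = 1. Collecting the sign flips along the way, the symbol is -1.

-1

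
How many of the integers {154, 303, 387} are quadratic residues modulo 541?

(154/541) = +1 → QR.
(303/541) = +1 → QR.
(387/541) = +1 → QR.
Total quadratic residues among the 3: 3.

3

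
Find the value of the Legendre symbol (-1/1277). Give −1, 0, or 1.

1

First reduce: -1 ≡ 1276 (mod 1277).
Pull out 2^2: since 1277 ≡ 5 (mod 8), (2/1277) = -1, so (2/1277)^2 = +1.
Reciprocity: 319 ≡ 3 and 1277 ≡ 1 (mod 4), so (319/1277) = +(1277/319).
Reduce top mod 319: now compute (1/319).
Reached (1/319) = 1. Collecting the sign flips along the way, the symbol is +1.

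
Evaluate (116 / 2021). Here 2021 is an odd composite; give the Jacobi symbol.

1

Pull out 2^2: since 2021 ≡ 5 (mod 8), (2/2021) = -1, so (2/2021)^2 = +1.
Reciprocity: 29 ≡ 1 and 2021 ≡ 1 (mod 4), so (29/2021) = +(2021/29).
Reduce top mod 29: now compute (20/29).
Pull out 2^2: since 29 ≡ 5 (mod 8), (2/29) = -1, so (2/29)^2 = +1.
Reciprocity: 5 ≡ 1 and 29 ≡ 1 (mod 4), so (5/29) = +(29/5).
Reduce top mod 5: now compute (4/5).
Pull out 2^2: since 5 ≡ 5 (mod 8), (2/5) = -1, so (2/5)^2 = +1.
Reached (1/5) = 1. Collecting the sign flips along the way, the symbol is +1.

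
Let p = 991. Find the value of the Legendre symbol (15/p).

-1

Reciprocity: 15 ≡ 3 and 991 ≡ 3 (mod 4), so (15/991) = −(991/15).
Reduce top mod 15: now compute (1/15).
Reached (1/15) = 1. Collecting the sign flips along the way, the symbol is -1.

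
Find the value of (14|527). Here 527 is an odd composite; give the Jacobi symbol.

Pull out 2: since 527 ≡ 7 (mod 8), (2/527) = +1.
Reciprocity: 7 ≡ 3 and 527 ≡ 3 (mod 4), so (7/527) = −(527/7).
Reduce top mod 7: now compute (2/7).
Pull out 2: since 7 ≡ 7 (mod 8), (2/7) = +1.
Reached (1/7) = 1. Collecting the sign flips along the way, the symbol is -1.

-1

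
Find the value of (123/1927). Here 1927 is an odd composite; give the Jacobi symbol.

Reciprocity: 123 ≡ 3 and 1927 ≡ 3 (mod 4), so (123/1927) = −(1927/123).
Reduce top mod 123: now compute (82/123).
Pull out 2: since 123 ≡ 3 (mod 8), (2/123) = -1.
Reciprocity: 41 ≡ 1 and 123 ≡ 3 (mod 4), so (41/123) = +(123/41).
Reduce top mod 41: now compute (0/41).
Top reduces to 0: gcd > 1, so the symbol is 0.

0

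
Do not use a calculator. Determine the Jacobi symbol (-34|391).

First reduce: -34 ≡ 357 (mod 391).
Reciprocity: 357 ≡ 1 and 391 ≡ 3 (mod 4), so (357/391) = +(391/357).
Reduce top mod 357: now compute (34/357).
Pull out 2: since 357 ≡ 5 (mod 8), (2/357) = -1.
Reciprocity: 17 ≡ 1 and 357 ≡ 1 (mod 4), so (17/357) = +(357/17).
Reduce top mod 17: now compute (0/17).
Top reduces to 0: gcd > 1, so the symbol is 0.

0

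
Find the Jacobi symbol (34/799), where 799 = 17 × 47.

0

Pull out 2: since 799 ≡ 7 (mod 8), (2/799) = +1.
Reciprocity: 17 ≡ 1 and 799 ≡ 3 (mod 4), so (17/799) = +(799/17).
Reduce top mod 17: now compute (0/17).
Top reduces to 0: gcd > 1, so the symbol is 0.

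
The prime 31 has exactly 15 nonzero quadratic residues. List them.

1, 2, 4, 5, 7, 8, 9, 10, 14, 16, 18, 19, 20, 25, 28

Square k = 1,…,15 (k and 31−k give the same square):
1²=1, 2²=4, 3²=9, 4²=16, 5²=25, 6²≡5, 7²≡18, 8²≡2, 9²≡19, 10²≡7, 11²≡28, 12²≡20, 13²≡14, 14²≡10, 15²≡8 (mod 31).
So the quadratic residues mod 31 are {1, 2, 4, 5, 7, 8, 9, 10, 14, 16, 18, 19, 20, 25, 28}.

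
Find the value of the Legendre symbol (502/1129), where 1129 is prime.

Euler's criterion: (502/1129) ≡ 502^564 (mod 1129).
502^2 ≡ 237 (mod 1129)
502^4 ≡ 848 (mod 1129)
502^8 ≡ 1060 (mod 1129)
502^16 ≡ 245 (mod 1129)
502^32 ≡ 188 (mod 1129)
502^64 ≡ 345 (mod 1129)
502^128 ≡ 480 (mod 1129)
502^256 ≡ 84 (mod 1129)
502^512 ≡ 282 (mod 1129)
502^564 = 502^(512+32+16+4) ≡ 1 (mod 1129).
Result is 1, so (502/1129) = 1.

1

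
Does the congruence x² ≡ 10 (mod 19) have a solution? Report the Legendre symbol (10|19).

Euler's criterion: (10/19) ≡ 10^9 (mod 19).
10^2 ≡ 5 (mod 19)
10^4 ≡ 6 (mod 19)
10^8 ≡ 17 (mod 19)
10^9 = 10^(8+1) ≡ 18 (mod 19).
Result is 18 ≡ −1, so (10/19) = −1.

-1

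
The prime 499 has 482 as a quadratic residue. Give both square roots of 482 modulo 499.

116, 383

Since 499 ≡ 3 (mod 4), a square root of 482 is 482^((499+1)/4) = 482^125 mod 499.
Repeated squaring: 482^2≡289, 482^4≡188, 482^8≡414, 482^16≡239, 482^32≡235, 482^64≡335 (mod 499).
482^125 = 482^(64+32+16+8+4+1) ≡ 116 (mod 499).
Check: 116² = 13456 ≡ 482 (mod 499). The two roots are 116 and 383.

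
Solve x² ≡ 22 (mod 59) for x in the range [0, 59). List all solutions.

9, 50

Since 59 ≡ 3 (mod 4), a square root of 22 is 22^((59+1)/4) = 22^15 mod 59.
Repeated squaring: 22^2≡12, 22^4≡26, 22^8≡27 (mod 59).
22^15 = 22^(8+4+2+1) ≡ 9 (mod 59).
Check: 9² = 81 ≡ 22 (mod 59). The two roots are 9 and 50.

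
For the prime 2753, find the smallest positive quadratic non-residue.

3

(2/2753) = +1, so 2 is a residue.
(3/2753) = −1, so 3 is the smallest positive non-residue mod 2753.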